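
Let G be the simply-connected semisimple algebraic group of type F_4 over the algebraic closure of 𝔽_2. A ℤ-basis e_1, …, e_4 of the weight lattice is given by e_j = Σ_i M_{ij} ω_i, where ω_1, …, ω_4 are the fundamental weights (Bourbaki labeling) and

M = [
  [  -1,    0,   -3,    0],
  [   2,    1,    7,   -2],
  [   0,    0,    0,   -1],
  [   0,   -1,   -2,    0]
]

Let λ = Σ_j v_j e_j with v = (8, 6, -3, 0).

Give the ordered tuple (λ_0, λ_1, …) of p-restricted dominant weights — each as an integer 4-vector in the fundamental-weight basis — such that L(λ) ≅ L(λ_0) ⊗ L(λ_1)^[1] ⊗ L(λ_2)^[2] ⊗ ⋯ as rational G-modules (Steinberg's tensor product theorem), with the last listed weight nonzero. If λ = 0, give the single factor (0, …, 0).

((1, 1, 0, 0),)

ω-coordinates c = M·v, v = (8, 6, -3, 0):
  c_1 = (-1)·(8) + 0·6 + (-3)·(-3) + 0·0 = 1
  c_2 = 2·8 + 1·6 + (7)·(-3) + (-2)·(0) = 1
  c_3 = 0·8 + 0·6 + (0)·(-3) + (-1)·(0) = 0
  c_4 = 0·8 + (-1)·(6) + (-2)·(-3) + 0·0 = 0
Writing each c_i in base p = 2:
  c_1 = 1 = 1·2^0
  c_2 = 1 = 1·2^0
  c_3 = 0
  c_4 = 0
p-restricted factor λ_0 = (1, 1, 0, 0)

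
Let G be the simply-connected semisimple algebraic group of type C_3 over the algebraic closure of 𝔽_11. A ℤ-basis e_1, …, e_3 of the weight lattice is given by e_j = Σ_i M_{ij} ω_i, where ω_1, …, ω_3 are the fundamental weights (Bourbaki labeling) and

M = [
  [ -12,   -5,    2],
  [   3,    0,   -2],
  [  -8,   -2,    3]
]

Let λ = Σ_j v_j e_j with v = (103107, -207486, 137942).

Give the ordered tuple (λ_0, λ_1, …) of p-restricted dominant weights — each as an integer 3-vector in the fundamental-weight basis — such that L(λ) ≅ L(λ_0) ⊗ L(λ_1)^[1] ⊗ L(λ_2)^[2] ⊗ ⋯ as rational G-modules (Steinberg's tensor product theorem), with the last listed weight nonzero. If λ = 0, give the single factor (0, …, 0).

((9, 8, 4), (3, 3, 6), (1, 1, 10), (2, 3, 2), (5, 2, 0))

Converting to the ω-basis (c_i = row i of M dotted with v = (103107, -207486, 137942)):
  c_1 = (-12)·(103107) + (-5)·(-207486) + (2)·(137942) = 76030
  c_2 = (3)·(103107) + (0)·(-207486) + (-2)·(137942) = 33437
  c_3 = (-8)·(103107) + (-2)·(-207486) + (3)·(137942) = 3942
Base-11 expansion of each c_i:
  c_1 = 76030 = 9·11^0 + 3·11^1 + 1·11^2 + 2·11^3 + 5·11^4
  c_2 = 33437 = 8·11^0 + 3·11^1 + 1·11^2 + 3·11^3 + 2·11^4
  c_3 = 3942 = 4·11^0 + 6·11^1 + 10·11^2 + 2·11^3
λ_0 = (9, 8, 4)
λ_1 = (3, 3, 6)
λ_2 = (1, 1, 10)
λ_3 = (2, 3, 2)
λ_4 = (5, 2, 0)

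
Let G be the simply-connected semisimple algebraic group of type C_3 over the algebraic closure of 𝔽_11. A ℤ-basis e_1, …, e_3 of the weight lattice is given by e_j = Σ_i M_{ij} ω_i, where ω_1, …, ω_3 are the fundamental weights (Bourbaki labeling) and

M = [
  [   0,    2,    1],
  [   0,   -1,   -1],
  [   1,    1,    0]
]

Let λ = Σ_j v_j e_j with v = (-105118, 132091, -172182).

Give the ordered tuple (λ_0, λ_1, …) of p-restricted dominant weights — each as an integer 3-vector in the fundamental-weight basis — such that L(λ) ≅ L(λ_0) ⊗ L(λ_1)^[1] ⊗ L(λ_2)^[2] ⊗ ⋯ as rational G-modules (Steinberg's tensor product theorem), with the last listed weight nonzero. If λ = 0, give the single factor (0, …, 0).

((7, 7, 1), (3, 3, 10), (1, 1, 2), (3, 8, 9), (6, 2, 1))

Converting to the ω-basis (c_i = row i of M dotted with v = (-105118, 132091, -172182)):
  c_1 = (0)·(-105118) + 2·132091 + (1)·(-172182) = 92000
  c_2 = (0)·(-105118) + (-1)·(132091) + (-1)·(-172182) = 40091
  c_3 = (1)·(-105118) + 1·132091 + (0)·(-172182) = 26973
Expand coordinatewise in base 11:
  c_1 = 92000 = 7·11^0 + 3·11^1 + 1·11^2 + 3·11^3 + 6·11^4
  c_2 = 40091 = 7·11^0 + 3·11^1 + 1·11^2 + 8·11^3 + 2·11^4
  c_3 = 26973 = 1·11^0 + 10·11^1 + 2·11^2 + 9·11^3 + 1·11^4
λ_0 = (7, 7, 1)
λ_1 = (3, 3, 10)
λ_2 = (1, 1, 2)
λ_3 = (3, 8, 9)
λ_4 = (6, 2, 1)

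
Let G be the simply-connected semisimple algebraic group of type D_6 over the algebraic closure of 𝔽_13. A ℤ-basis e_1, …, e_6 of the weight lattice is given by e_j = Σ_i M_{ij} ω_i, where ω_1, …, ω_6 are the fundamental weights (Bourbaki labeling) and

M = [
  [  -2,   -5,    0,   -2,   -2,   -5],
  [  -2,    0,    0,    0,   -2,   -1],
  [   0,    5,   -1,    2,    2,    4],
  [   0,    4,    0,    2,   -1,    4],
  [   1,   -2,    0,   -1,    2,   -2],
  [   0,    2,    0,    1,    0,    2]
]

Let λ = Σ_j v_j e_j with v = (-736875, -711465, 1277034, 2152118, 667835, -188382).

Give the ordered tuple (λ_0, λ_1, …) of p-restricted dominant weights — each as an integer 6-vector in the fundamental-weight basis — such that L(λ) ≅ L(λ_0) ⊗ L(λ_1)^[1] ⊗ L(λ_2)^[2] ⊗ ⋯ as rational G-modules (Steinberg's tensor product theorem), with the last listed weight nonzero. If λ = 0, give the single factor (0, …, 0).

((6, 6, 6, 2, 8, 7), (11, 9, 10, 0, 10, 4), (7, 7, 8, 11, 1, 5), (8, 5, 10, 3, 8, 4), (11, 11, 1, 1, 8, 12))

ω-coordinates c = M·v, v = (-736875, -711465, 1277034, 2152118, 667835, -188382):
  c_1 = (-2)·(-736875) + (-5)·(-711465) + (0)·(1277034) + (-2)·(2152118) + (-2)·(667835) + (-5)·(-188382) = 333079
  c_2 = (-2)·(-736875) + (0)·(-711465) + (0)·(1277034) + (0)·(2152118) + (-2)·(667835) + (-1)·(-188382) = 326462
  c_3 = (0)·(-736875) + (5)·(-711465) + (-1)·(1277034) + (2)·(2152118) + (2)·(667835) + (4)·(-188382) = 52019
  c_4 = (0)·(-736875) + (4)·(-711465) + (0)·(1277034) + (2)·(2152118) + (-1)·(667835) + (4)·(-188382) = 37013
  c_5 = (1)·(-736875) + (-2)·(-711465) + (0)·(1277034) + (-1)·(2152118) + (2)·(667835) + (-2)·(-188382) = 246371
  c_6 = (0)·(-736875) + (2)·(-711465) + (0)·(1277034) + (1)·(2152118) + (0)·(667835) + (2)·(-188382) = 352424
p = 13; digits c_i = Σ_j d_{ij}·13^j, 0 ≤ d_{ij} < 13:
  c_1 = 333079 = 6·13^0 + 11·13^1 + 7·13^2 + 8·13^3 + 11·13^4
  c_2 = 326462 = 6·13^0 + 9·13^1 + 7·13^2 + 5·13^3 + 11·13^4
  c_3 = 52019 = 6·13^0 + 10·13^1 + 8·13^2 + 10·13^3 + 1·13^4
  c_4 = 37013 = 2·13^0 + 0·13^1 + 11·13^2 + 3·13^3 + 1·13^4
  c_5 = 246371 = 8·13^0 + 10·13^1 + 1·13^2 + 8·13^3 + 8·13^4
  c_6 = 352424 = 7·13^0 + 4·13^1 + 5·13^2 + 4·13^3 + 12·13^4
p-restricted factor λ_0 = (6, 6, 6, 2, 8, 7)
p-restricted factor λ_1 = (11, 9, 10, 0, 10, 4)
p-restricted factor λ_2 = (7, 7, 8, 11, 1, 5)
p-restricted factor λ_3 = (8, 5, 10, 3, 8, 4)
p-restricted factor λ_4 = (11, 11, 1, 1, 8, 12)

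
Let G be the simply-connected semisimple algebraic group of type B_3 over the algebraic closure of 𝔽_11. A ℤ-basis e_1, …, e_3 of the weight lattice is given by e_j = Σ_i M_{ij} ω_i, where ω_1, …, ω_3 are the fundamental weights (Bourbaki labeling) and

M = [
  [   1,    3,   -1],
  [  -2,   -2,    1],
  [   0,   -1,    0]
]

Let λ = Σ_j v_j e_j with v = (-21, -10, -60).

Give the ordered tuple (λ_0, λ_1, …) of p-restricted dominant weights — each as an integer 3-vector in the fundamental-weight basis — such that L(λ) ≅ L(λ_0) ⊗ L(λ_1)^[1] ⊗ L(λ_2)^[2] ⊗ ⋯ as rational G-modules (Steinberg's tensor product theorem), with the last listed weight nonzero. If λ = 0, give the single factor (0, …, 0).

Compute c_i = Σ_j M_{ij} v_j with v = (-21, -10, -60):
  c_1 = 1*-21 + 3*-10 + -1*-60 = 9
  c_2 = -2*-21 + -2*-10 + 1*-60 = 2
  c_3 = 0*-21 + -1*-10 + 0*-60 = 10
Writing each c_i in base p = 11:
  c_1 = 9 = 9·11^0
  c_2 = 2 = 2·11^0
  c_3 = 10 = 10·11^0
Factor λ_0 = (9, 2, 10)

((9, 2, 10),)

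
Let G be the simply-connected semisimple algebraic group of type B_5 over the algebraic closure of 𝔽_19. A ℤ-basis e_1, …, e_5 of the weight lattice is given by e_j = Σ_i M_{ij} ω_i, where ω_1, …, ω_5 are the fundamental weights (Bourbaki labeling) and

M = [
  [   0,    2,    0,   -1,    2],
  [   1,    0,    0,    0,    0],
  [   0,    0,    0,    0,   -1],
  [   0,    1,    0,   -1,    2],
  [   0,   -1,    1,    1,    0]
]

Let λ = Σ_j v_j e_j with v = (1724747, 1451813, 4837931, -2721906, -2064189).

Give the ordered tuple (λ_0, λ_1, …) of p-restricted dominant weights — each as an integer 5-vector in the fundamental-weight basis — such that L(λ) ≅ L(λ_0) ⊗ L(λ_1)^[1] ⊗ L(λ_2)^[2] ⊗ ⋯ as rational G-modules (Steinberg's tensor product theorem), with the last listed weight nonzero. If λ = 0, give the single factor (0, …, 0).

Change of basis e → ω: c = M·v where v = (1724747, 1451813, 4837931, -2721906, -2064189):
  c_1 = (0)·(1724747) + (2)·(1451813) + (0)·(4837931) + (-1)·(-2721906) + (2)·(-2064189) = 1497154
  c_2 = (1)·(1724747) + (0)·(1451813) + (0)·(4837931) + (0)·(-2721906) + (0)·(-2064189) = 1724747
  c_3 = (0)·(1724747) + (0)·(1451813) + (0)·(4837931) + (0)·(-2721906) + (-1)·(-2064189) = 2064189
  c_4 = (0)·(1724747) + (1)·(1451813) + (0)·(4837931) + (-1)·(-2721906) + (2)·(-2064189) = 45341
  c_5 = (0)·(1724747) + (-1)·(1451813) + (1)·(4837931) + (1)·(-2721906) + (0)·(-2064189) = 664212
Base-19 expansion of each c_i:
  c_1 = 1497154 = 11·19^0 + 4·19^1 + 5·19^2 + 9·19^3 + 11·19^4
  c_2 = 1724747 = 3·19^0 + 13·19^1 + 8·19^2 + 4·19^3 + 13·19^4
  c_3 = 2064189 = 10·19^0 + 18·19^1 + 17·19^2 + 15·19^3 + 15·19^4
  c_4 = 45341 = 7·19^0 + 11·19^1 + 11·19^2 + 6·19^3
  c_5 = 664212 = 10·19^0 + 17·19^1 + 15·19^2 + 1·19^3 + 5·19^4
λ_0 = (11, 3, 10, 7, 10)
λ_1 = (4, 13, 18, 11, 17)
λ_2 = (5, 8, 17, 11, 15)
λ_3 = (9, 4, 15, 6, 1)
λ_4 = (11, 13, 15, 0, 5)

((11, 3, 10, 7, 10), (4, 13, 18, 11, 17), (5, 8, 17, 11, 15), (9, 4, 15, 6, 1), (11, 13, 15, 0, 5))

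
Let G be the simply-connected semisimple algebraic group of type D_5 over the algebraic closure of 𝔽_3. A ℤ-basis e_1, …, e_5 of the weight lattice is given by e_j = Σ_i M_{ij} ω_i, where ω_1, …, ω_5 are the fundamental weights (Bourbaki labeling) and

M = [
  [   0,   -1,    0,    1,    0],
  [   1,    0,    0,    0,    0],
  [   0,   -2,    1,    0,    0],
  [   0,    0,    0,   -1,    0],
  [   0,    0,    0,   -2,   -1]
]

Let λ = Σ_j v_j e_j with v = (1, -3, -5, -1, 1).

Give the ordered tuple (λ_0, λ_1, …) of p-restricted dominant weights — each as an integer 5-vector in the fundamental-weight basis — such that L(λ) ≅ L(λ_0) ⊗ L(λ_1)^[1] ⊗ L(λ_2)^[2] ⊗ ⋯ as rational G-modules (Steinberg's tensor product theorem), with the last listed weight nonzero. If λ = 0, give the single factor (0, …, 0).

((2, 1, 1, 1, 1),)

ω-coordinates c = M·v, v = (1, -3, -5, -1, 1):
  c_1 = (0)·(1) + (-1)·(-3) + (0)·(-5) + (1)·(-1) + (0)·(1) = 2
  c_2 = (1)·(1) + (0)·(-3) + (0)·(-5) + (0)·(-1) + (0)·(1) = 1
  c_3 = (0)·(1) + (-2)·(-3) + (1)·(-5) + (0)·(-1) + (0)·(1) = 1
  c_4 = (0)·(1) + (0)·(-3) + (0)·(-5) + (-1)·(-1) + (0)·(1) = 1
  c_5 = (0)·(1) + (0)·(-3) + (0)·(-5) + (-2)·(-1) + (-1)·(1) = 1
Expand coordinatewise in base 3:
  c_1 = 2 = 2·3^0
  c_2 = 1 = 1·3^0
  c_3 = 1 = 1·3^0
  c_4 = 1 = 1·3^0
  c_5 = 1 = 1·3^0
λ_0 = (2, 1, 1, 1, 1)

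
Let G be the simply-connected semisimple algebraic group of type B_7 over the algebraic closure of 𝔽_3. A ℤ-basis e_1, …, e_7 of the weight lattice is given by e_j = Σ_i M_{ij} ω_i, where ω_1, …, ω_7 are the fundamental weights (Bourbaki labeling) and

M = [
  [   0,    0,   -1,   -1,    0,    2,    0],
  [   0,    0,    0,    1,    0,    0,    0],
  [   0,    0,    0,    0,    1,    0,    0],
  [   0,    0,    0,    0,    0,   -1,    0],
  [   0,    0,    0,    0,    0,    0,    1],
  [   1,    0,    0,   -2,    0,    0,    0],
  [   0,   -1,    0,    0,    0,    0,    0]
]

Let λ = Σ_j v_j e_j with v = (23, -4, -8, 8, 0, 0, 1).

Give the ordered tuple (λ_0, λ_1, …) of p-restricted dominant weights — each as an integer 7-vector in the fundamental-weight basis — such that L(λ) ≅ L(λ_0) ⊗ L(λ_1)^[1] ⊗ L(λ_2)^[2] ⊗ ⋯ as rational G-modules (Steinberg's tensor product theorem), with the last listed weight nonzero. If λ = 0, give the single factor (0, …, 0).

Converting to the ω-basis (c_i = row i of M dotted with v = (23, -4, -8, 8, 0, 0, 1)):
  c_1 = (0)·(23) + (0)·(-4) + (-1)·(-8) + (-1)·(8) + (0)·(0) + (2)·(0) + (0)·(1) = 0
  c_2 = (0)·(23) + (0)·(-4) + (0)·(-8) + (1)·(8) + (0)·(0) + (0)·(0) + (0)·(1) = 8
  c_3 = (0)·(23) + (0)·(-4) + (0)·(-8) + (0)·(8) + (1)·(0) + (0)·(0) + (0)·(1) = 0
  c_4 = (0)·(23) + (0)·(-4) + (0)·(-8) + (0)·(8) + (0)·(0) + (-1)·(0) + (0)·(1) = 0
  c_5 = (0)·(23) + (0)·(-4) + (0)·(-8) + (0)·(8) + (0)·(0) + (0)·(0) + (1)·(1) = 1
  c_6 = (1)·(23) + (0)·(-4) + (0)·(-8) + (-2)·(8) + (0)·(0) + (0)·(0) + (0)·(1) = 7
  c_7 = (0)·(23) + (-1)·(-4) + (0)·(-8) + (0)·(8) + (0)·(0) + (0)·(0) + (0)·(1) = 4
Expand coordinatewise in base 3:
  c_1 = 0
  c_2 = 8 = 2·3^0 + 2·3^1
  c_3 = 0
  c_4 = 0
  c_5 = 1 = 1·3^0
  c_6 = 7 = 1·3^0 + 2·3^1
  c_7 = 4 = 1·3^0 + 1·3^1
p-restricted factor λ_0 = (0, 2, 0, 0, 1, 1, 1)
p-restricted factor λ_1 = (0, 2, 0, 0, 0, 2, 1)

((0, 2, 0, 0, 1, 1, 1), (0, 2, 0, 0, 0, 2, 1))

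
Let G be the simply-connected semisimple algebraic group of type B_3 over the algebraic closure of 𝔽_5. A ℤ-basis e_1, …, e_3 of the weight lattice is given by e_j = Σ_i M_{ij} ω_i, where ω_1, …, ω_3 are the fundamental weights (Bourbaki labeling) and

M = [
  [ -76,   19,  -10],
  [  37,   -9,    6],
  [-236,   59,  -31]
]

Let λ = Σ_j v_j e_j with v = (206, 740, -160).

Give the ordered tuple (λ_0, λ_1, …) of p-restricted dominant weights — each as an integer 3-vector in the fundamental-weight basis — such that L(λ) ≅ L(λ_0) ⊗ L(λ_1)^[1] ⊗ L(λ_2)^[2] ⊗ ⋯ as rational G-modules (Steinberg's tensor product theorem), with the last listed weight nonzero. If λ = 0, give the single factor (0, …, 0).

Converting to the ω-basis (c_i = row i of M dotted with v = (206, 740, -160)):
  c_1 = (-76)·(206) + 19·740 + (-10)·(-160) = 4
  c_2 = 37·206 + (-9)·(740) + (6)·(-160) = 2
  c_3 = (-236)·(206) + 59·740 + (-31)·(-160) = 4
Base-5 expansion of each c_i:
  c_1 = 4 = 4·5^0
  c_2 = 2 = 2·5^0
  c_3 = 4 = 4·5^0
p-restricted factor λ_0 = (4, 2, 4)

((4, 2, 4),)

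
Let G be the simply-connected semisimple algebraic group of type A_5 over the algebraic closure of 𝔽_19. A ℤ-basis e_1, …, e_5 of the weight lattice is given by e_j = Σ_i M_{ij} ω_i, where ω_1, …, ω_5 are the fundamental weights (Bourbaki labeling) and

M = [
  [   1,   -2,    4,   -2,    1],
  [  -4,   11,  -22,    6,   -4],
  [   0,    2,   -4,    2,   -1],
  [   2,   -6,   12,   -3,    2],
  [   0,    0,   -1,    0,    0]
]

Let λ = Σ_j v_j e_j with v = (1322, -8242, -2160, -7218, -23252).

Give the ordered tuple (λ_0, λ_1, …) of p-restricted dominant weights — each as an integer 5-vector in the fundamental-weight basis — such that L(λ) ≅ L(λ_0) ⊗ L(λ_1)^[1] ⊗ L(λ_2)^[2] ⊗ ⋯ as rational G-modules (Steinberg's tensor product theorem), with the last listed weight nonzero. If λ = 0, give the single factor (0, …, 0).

Compute c_i = Σ_j M_{ij} v_j with v = (1322, -8242, -2160, -7218, -23252):
  c_1 = 1*1322 + -2*-8242 + 4*-2160 + -2*-7218 + 1*-23252 = 350
  c_2 = -4*1322 + 11*-8242 + -22*-2160 + 6*-7218 + -4*-23252 = 1270
  c_3 = 0*1322 + 2*-8242 + -4*-2160 + 2*-7218 + -1*-23252 = 972
  c_4 = 2*1322 + -6*-8242 + 12*-2160 + -3*-7218 + 2*-23252 = 1326
  c_5 = 0*1322 + 0*-8242 + -1*-2160 + 0*-7218 + 0*-23252 = 2160
Base-19 expansion of each c_i:
  c_1 = 350 = 8·19^0 + 18·19^1
  c_2 = 1270 = 16·19^0 + 9·19^1 + 3·19^2
  c_3 = 972 = 3·19^0 + 13·19^1 + 2·19^2
  c_4 = 1326 = 15·19^0 + 12·19^1 + 3·19^2
  c_5 = 2160 = 13·19^0 + 18·19^1 + 5·19^2
Factor λ_0 = (8, 16, 3, 15, 13)
Factor λ_1 = (18, 9, 13, 12, 18)
Factor λ_2 = (0, 3, 2, 3, 5)

((8, 16, 3, 15, 13), (18, 9, 13, 12, 18), (0, 3, 2, 3, 5))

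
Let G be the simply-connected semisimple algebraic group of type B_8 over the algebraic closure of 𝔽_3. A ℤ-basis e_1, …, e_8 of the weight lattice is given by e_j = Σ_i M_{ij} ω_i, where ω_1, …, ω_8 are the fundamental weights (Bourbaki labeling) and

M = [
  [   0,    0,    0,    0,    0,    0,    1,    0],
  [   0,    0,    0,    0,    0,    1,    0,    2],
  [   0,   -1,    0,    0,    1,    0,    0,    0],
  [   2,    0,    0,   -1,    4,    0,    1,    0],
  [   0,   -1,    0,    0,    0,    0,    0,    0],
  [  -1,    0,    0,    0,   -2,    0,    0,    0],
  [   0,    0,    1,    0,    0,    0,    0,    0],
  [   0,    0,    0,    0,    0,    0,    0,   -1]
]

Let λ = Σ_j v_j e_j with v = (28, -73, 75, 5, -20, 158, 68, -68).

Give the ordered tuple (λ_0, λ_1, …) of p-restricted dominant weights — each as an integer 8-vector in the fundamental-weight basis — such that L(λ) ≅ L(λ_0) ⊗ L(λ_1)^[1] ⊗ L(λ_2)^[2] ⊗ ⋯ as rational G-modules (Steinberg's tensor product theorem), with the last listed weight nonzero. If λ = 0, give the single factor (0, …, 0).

((2, 1, 2, 0, 1, 0, 0, 2), (1, 1, 2, 1, 0, 1, 1, 1), (1, 2, 2, 1, 2, 1, 2, 1), (2, 0, 1, 1, 2, 0, 2, 2))

Compute c_i = Σ_j M_{ij} v_j with v = (28, -73, 75, 5, -20, 158, 68, -68):
  c_1 = 0*28 + 0*-73 + 0*75 + 0*5 + 0*-20 + 0*158 + 1*68 + 0*-68 = 68
  c_2 = 0*28 + 0*-73 + 0*75 + 0*5 + 0*-20 + 1*158 + 0*68 + 2*-68 = 22
  c_3 = 0*28 + -1*-73 + 0*75 + 0*5 + 1*-20 + 0*158 + 0*68 + 0*-68 = 53
  c_4 = 2*28 + 0*-73 + 0*75 + -1*5 + 4*-20 + 0*158 + 1*68 + 0*-68 = 39
  c_5 = 0*28 + -1*-73 + 0*75 + 0*5 + 0*-20 + 0*158 + 0*68 + 0*-68 = 73
  c_6 = -1*28 + 0*-73 + 0*75 + 0*5 + -2*-20 + 0*158 + 0*68 + 0*-68 = 12
  c_7 = 0*28 + 0*-73 + 1*75 + 0*5 + 0*-20 + 0*158 + 0*68 + 0*-68 = 75
  c_8 = 0*28 + 0*-73 + 0*75 + 0*5 + 0*-20 + 0*158 + 0*68 + -1*-68 = 68
Writing each c_i in base p = 3:
  c_1 = 68 = 2·3^0 + 1·3^1 + 1·3^2 + 2·3^3
  c_2 = 22 = 1·3^0 + 1·3^1 + 2·3^2
  c_3 = 53 = 2·3^0 + 2·3^1 + 2·3^2 + 1·3^3
  c_4 = 39 = 0·3^0 + 1·3^1 + 1·3^2 + 1·3^3
  c_5 = 73 = 1·3^0 + 0·3^1 + 2·3^2 + 2·3^3
  c_6 = 12 = 0·3^0 + 1·3^1 + 1·3^2
  c_7 = 75 = 0·3^0 + 1·3^1 + 2·3^2 + 2·3^3
  c_8 = 68 = 2·3^0 + 1·3^1 + 1·3^2 + 2·3^3
p-restricted factor λ_0 = (2, 1, 2, 0, 1, 0, 0, 2)
p-restricted factor λ_1 = (1, 1, 2, 1, 0, 1, 1, 1)
p-restricted factor λ_2 = (1, 2, 2, 1, 2, 1, 2, 1)
p-restricted factor λ_3 = (2, 0, 1, 1, 2, 0, 2, 2)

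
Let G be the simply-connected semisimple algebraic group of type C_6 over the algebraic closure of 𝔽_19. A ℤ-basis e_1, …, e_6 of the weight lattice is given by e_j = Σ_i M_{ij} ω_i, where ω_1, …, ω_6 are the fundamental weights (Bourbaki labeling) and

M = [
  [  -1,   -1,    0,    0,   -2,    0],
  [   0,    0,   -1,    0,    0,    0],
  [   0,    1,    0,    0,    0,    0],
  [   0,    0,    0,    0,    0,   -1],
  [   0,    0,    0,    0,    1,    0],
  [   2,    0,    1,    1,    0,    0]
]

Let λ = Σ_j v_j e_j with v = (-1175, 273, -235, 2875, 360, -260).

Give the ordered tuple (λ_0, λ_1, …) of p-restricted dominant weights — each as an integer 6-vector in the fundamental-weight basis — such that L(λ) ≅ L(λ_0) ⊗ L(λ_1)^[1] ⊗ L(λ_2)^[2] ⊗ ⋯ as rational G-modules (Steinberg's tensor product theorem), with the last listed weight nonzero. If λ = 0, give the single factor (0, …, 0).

Converting to the ω-basis (c_i = row i of M dotted with v = (-1175, 273, -235, 2875, 360, -260)):
  c_1 = -1*-1175 + -1*273 + 0*-235 + 0*2875 + -2*360 + 0*-260 = 182
  c_2 = 0*-1175 + 0*273 + -1*-235 + 0*2875 + 0*360 + 0*-260 = 235
  c_3 = 0*-1175 + 1*273 + 0*-235 + 0*2875 + 0*360 + 0*-260 = 273
  c_4 = 0*-1175 + 0*273 + 0*-235 + 0*2875 + 0*360 + -1*-260 = 260
  c_5 = 0*-1175 + 0*273 + 0*-235 + 0*2875 + 1*360 + 0*-260 = 360
  c_6 = 2*-1175 + 0*273 + 1*-235 + 1*2875 + 0*360 + 0*-260 = 290
Base-19 expansion of each c_i:
  c_1 = 182 = 11·19^0 + 9·19^1
  c_2 = 235 = 7·19^0 + 12·19^1
  c_3 = 273 = 7·19^0 + 14·19^1
  c_4 = 260 = 13·19^0 + 13·19^1
  c_5 = 360 = 18·19^0 + 18·19^1
  c_6 = 290 = 5·19^0 + 15·19^1
Factor λ_0 = (11, 7, 7, 13, 18, 5)
Factor λ_1 = (9, 12, 14, 13, 18, 15)

((11, 7, 7, 13, 18, 5), (9, 12, 14, 13, 18, 15))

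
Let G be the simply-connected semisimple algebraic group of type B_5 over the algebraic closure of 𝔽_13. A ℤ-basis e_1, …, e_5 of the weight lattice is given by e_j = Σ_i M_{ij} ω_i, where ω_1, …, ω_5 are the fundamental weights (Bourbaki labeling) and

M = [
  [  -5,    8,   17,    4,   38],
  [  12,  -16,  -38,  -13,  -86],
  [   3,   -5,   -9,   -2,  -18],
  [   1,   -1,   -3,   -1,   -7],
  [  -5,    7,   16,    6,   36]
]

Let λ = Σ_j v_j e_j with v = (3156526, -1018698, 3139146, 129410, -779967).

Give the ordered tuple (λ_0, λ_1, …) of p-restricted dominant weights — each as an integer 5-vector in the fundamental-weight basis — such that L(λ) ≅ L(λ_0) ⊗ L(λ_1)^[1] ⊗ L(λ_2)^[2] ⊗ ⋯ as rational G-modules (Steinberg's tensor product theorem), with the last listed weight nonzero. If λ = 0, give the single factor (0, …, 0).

Converting to the ω-basis (c_i = row i of M dotted with v = (3156526, -1018698, 3139146, 129410, -779967)):
  c_1 = (-5)·(3156526) + (8)·(-1018698) + 17·3139146 + 4·129410 + (38)·(-779967) = 312162
  c_2 = 12·3156526 + (-16)·(-1018698) + (-38)·(3139146) + (-13)·(129410) + (-86)·(-779967) = 284764
  c_3 = 3·3156526 + (-5)·(-1018698) + (-9)·(3139146) + (-2)·(129410) + (-18)·(-779967) = 91340
  c_4 = 1·3156526 + (-1)·(-1018698) + (-3)·(3139146) + (-1)·(129410) + (-7)·(-779967) = 88145
  c_5 = (-5)·(3156526) + (7)·(-1018698) + 16·3139146 + 6·129410 + (36)·(-779967) = 10468
Writing each c_i in base p = 13:
  c_1 = 312162 = 6·13^0 + 1·13^1 + 1·13^2 + 12·13^3 + 10·13^4
  c_2 = 284764 = 12·13^0 + 12·13^1 + 7·13^2 + 12·13^3 + 9·13^4
  c_3 = 91340 = 2·13^0 + 6·13^1 + 7·13^2 + 2·13^3 + 3·13^4
  c_4 = 88145 = 5·13^0 + 7·13^1 + 1·13^2 + 1·13^3 + 3·13^4
  c_5 = 10468 = 3·13^0 + 12·13^1 + 9·13^2 + 4·13^3
p-restricted factor λ_0 = (6, 12, 2, 5, 3)
p-restricted factor λ_1 = (1, 12, 6, 7, 12)
p-restricted factor λ_2 = (1, 7, 7, 1, 9)
p-restricted factor λ_3 = (12, 12, 2, 1, 4)
p-restricted factor λ_4 = (10, 9, 3, 3, 0)

((6, 12, 2, 5, 3), (1, 12, 6, 7, 12), (1, 7, 7, 1, 9), (12, 12, 2, 1, 4), (10, 9, 3, 3, 0))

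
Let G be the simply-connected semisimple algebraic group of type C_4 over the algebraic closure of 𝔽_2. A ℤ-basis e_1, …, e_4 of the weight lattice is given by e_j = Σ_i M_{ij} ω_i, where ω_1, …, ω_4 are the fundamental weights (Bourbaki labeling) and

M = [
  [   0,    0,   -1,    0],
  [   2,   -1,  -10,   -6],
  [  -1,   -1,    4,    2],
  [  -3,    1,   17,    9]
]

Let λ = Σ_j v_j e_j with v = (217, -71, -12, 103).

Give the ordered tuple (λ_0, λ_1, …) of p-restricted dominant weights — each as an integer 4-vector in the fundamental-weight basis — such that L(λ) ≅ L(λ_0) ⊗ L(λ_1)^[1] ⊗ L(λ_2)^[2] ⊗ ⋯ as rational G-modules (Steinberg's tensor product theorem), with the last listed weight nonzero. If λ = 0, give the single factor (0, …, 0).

((0, 1, 0, 1), (0, 1, 0, 0), (1, 1, 1, 0), (1, 0, 1, 0))

Compute c_i = Σ_j M_{ij} v_j with v = (217, -71, -12, 103):
  c_1 = 0*217 + 0*-71 + -1*-12 + 0*103 = 12
  c_2 = 2*217 + -1*-71 + -10*-12 + -6*103 = 7
  c_3 = -1*217 + -1*-71 + 4*-12 + 2*103 = 12
  c_4 = -3*217 + 1*-71 + 17*-12 + 9*103 = 1
Writing each c_i in base p = 2:
  c_1 = 12 = 0·2^0 + 0·2^1 + 1·2^2 + 1·2^3
  c_2 = 7 = 1·2^0 + 1·2^1 + 1·2^2
  c_3 = 12 = 0·2^0 + 0·2^1 + 1·2^2 + 1·2^3
  c_4 = 1 = 1·2^0
λ_0 = (0, 1, 0, 1)
λ_1 = (0, 1, 0, 0)
λ_2 = (1, 1, 1, 0)
λ_3 = (1, 0, 1, 0)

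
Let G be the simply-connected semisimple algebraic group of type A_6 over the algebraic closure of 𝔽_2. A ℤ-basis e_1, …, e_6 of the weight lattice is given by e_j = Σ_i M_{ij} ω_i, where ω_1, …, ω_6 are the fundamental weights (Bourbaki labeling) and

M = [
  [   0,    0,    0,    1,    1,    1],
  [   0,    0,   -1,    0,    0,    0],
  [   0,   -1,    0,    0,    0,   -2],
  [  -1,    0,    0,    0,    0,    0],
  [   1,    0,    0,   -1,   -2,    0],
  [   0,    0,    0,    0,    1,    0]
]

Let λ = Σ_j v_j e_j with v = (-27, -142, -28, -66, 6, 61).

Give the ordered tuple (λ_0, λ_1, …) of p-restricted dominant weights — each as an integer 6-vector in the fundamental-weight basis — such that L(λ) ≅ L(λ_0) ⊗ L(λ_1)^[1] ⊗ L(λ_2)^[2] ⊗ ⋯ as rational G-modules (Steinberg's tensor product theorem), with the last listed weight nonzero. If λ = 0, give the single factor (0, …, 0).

Change of basis e → ω: c = M·v where v = (-27, -142, -28, -66, 6, 61):
  c_1 = (0)·(-27) + (0)·(-142) + (0)·(-28) + (1)·(-66) + 1·6 + 1·61 = 1
  c_2 = (0)·(-27) + (0)·(-142) + (-1)·(-28) + (0)·(-66) + 0·6 + 0·61 = 28
  c_3 = (0)·(-27) + (-1)·(-142) + (0)·(-28) + (0)·(-66) + 0·6 + (-2)·(61) = 20
  c_4 = (-1)·(-27) + (0)·(-142) + (0)·(-28) + (0)·(-66) + 0·6 + 0·61 = 27
  c_5 = (1)·(-27) + (0)·(-142) + (0)·(-28) + (-1)·(-66) + (-2)·(6) + 0·61 = 27
  c_6 = (0)·(-27) + (0)·(-142) + (0)·(-28) + (0)·(-66) + 1·6 + 0·61 = 6
Expand coordinatewise in base 2:
  c_1 = 1 = 1·2^0
  c_2 = 28 = 0·2^0 + 0·2^1 + 1·2^2 + 1·2^3 + 1·2^4
  c_3 = 20 = 0·2^0 + 0·2^1 + 1·2^2 + 0·2^3 + 1·2^4
  c_4 = 27 = 1·2^0 + 1·2^1 + 0·2^2 + 1·2^3 + 1·2^4
  c_5 = 27 = 1·2^0 + 1·2^1 + 0·2^2 + 1·2^3 + 1·2^4
  c_6 = 6 = 0·2^0 + 1·2^1 + 1·2^2
λ_0 = (1, 0, 0, 1, 1, 0)
λ_1 = (0, 0, 0, 1, 1, 1)
λ_2 = (0, 1, 1, 0, 0, 1)
λ_3 = (0, 1, 0, 1, 1, 0)
λ_4 = (0, 1, 1, 1, 1, 0)

((1, 0, 0, 1, 1, 0), (0, 0, 0, 1, 1, 1), (0, 1, 1, 0, 0, 1), (0, 1, 0, 1, 1, 0), (0, 1, 1, 1, 1, 0))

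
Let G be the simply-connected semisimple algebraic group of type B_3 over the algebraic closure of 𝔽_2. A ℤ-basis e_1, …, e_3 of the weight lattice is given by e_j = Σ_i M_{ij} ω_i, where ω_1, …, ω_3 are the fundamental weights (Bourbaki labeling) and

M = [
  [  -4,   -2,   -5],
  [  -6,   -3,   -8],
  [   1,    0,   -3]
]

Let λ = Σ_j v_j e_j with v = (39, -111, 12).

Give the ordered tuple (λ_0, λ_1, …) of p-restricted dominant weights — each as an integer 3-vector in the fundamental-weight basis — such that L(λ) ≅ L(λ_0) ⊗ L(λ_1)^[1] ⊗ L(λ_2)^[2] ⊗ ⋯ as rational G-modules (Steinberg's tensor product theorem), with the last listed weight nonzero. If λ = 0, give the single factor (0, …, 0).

((0, 1, 1), (1, 1, 1), (1, 0, 0))

Converting to the ω-basis (c_i = row i of M dotted with v = (39, -111, 12)):
  c_1 = (-4)·(39) + (-2)·(-111) + (-5)·(12) = 6
  c_2 = (-6)·(39) + (-3)·(-111) + (-8)·(12) = 3
  c_3 = 1·39 + (0)·(-111) + (-3)·(12) = 3
p = 2; digits c_i = Σ_j d_{ij}·2^j, 0 ≤ d_{ij} < 2:
  c_1 = 6 = 0·2^0 + 1·2^1 + 1·2^2
  c_2 = 3 = 1·2^0 + 1·2^1
  c_3 = 3 = 1·2^0 + 1·2^1
Factor λ_0 = (0, 1, 1)
Factor λ_1 = (1, 1, 1)
Factor λ_2 = (1, 0, 0)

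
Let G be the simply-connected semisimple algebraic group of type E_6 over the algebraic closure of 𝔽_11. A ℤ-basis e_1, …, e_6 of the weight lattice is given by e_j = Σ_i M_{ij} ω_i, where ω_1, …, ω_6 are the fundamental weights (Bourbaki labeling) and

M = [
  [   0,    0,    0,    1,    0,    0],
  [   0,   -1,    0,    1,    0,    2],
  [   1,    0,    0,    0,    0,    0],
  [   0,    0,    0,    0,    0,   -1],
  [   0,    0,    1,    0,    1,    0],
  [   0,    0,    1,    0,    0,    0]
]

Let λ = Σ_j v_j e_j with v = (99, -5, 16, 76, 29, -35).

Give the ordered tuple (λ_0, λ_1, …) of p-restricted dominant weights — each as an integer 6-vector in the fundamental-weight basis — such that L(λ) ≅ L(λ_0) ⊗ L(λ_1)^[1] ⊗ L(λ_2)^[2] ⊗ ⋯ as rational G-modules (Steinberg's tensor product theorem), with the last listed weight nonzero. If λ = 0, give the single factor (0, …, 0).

Compute c_i = Σ_j M_{ij} v_j with v = (99, -5, 16, 76, 29, -35):
  c_1 = (0)·(99) + (0)·(-5) + (0)·(16) + (1)·(76) + (0)·(29) + (0)·(-35) = 76
  c_2 = (0)·(99) + (-1)·(-5) + (0)·(16) + (1)·(76) + (0)·(29) + (2)·(-35) = 11
  c_3 = (1)·(99) + (0)·(-5) + (0)·(16) + (0)·(76) + (0)·(29) + (0)·(-35) = 99
  c_4 = (0)·(99) + (0)·(-5) + (0)·(16) + (0)·(76) + (0)·(29) + (-1)·(-35) = 35
  c_5 = (0)·(99) + (0)·(-5) + (1)·(16) + (0)·(76) + (1)·(29) + (0)·(-35) = 45
  c_6 = (0)·(99) + (0)·(-5) + (1)·(16) + (0)·(76) + (0)·(29) + (0)·(-35) = 16
p = 11; digits c_i = Σ_j d_{ij}·11^j, 0 ≤ d_{ij} < 11:
  c_1 = 76 = 10·11^0 + 6·11^1
  c_2 = 11 = 0·11^0 + 1·11^1
  c_3 = 99 = 0·11^0 + 9·11^1
  c_4 = 35 = 2·11^0 + 3·11^1
  c_5 = 45 = 1·11^0 + 4·11^1
  c_6 = 16 = 5·11^0 + 1·11^1
p-restricted factor λ_0 = (10, 0, 0, 2, 1, 5)
p-restricted factor λ_1 = (6, 1, 9, 3, 4, 1)

((10, 0, 0, 2, 1, 5), (6, 1, 9, 3, 4, 1))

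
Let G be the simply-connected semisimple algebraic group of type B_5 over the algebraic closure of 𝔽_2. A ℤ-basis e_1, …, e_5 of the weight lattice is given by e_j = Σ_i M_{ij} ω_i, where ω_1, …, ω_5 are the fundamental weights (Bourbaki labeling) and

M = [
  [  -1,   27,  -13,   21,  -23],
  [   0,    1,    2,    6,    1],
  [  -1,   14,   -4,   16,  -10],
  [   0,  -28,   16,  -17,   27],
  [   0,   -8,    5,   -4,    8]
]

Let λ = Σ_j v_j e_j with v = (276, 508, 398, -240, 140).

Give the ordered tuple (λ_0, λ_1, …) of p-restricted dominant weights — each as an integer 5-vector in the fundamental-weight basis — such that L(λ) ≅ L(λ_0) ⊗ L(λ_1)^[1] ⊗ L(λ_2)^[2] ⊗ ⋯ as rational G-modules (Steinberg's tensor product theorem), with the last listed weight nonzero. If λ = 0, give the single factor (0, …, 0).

Converting to the ω-basis (c_i = row i of M dotted with v = (276, 508, 398, -240, 140)):
  c_1 = -1*276 + 27*508 + -13*398 + 21*-240 + -23*140 = 6
  c_2 = 0*276 + 1*508 + 2*398 + 6*-240 + 1*140 = 4
  c_3 = -1*276 + 14*508 + -4*398 + 16*-240 + -10*140 = 4
  c_4 = 0*276 + -28*508 + 16*398 + -17*-240 + 27*140 = 4
  c_5 = 0*276 + -8*508 + 5*398 + -4*-240 + 8*140 = 6
Expand coordinatewise in base 2:
  c_1 = 6 = 0·2^0 + 1·2^1 + 1·2^2
  c_2 = 4 = 0·2^0 + 0·2^1 + 1·2^2
  c_3 = 4 = 0·2^0 + 0·2^1 + 1·2^2
  c_4 = 4 = 0·2^0 + 0·2^1 + 1·2^2
  c_5 = 6 = 0·2^0 + 1·2^1 + 1·2^2
Factor λ_0 = (0, 0, 0, 0, 0)
Factor λ_1 = (1, 0, 0, 0, 1)
Factor λ_2 = (1, 1, 1, 1, 1)

((0, 0, 0, 0, 0), (1, 0, 0, 0, 1), (1, 1, 1, 1, 1))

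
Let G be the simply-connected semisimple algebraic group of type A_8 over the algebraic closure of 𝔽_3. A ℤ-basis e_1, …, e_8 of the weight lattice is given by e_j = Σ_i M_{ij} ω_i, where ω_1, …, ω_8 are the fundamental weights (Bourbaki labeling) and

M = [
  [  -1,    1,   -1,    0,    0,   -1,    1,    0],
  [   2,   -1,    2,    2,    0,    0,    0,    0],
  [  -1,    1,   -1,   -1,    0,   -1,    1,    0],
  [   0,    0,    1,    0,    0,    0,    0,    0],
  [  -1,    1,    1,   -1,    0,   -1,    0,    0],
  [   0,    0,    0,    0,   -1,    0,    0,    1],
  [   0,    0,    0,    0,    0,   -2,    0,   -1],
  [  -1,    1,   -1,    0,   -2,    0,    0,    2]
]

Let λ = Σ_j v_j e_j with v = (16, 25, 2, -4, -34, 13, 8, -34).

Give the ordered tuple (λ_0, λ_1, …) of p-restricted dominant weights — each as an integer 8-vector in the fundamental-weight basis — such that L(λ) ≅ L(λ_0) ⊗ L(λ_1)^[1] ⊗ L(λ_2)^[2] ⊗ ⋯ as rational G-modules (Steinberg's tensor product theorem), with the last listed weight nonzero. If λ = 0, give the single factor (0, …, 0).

In the fundamental-weight basis, λ has coordinates c = M·v (v = (16, 25, 2, -4, -34, 13, 8, -34)):
  c_1 = -1*16 + 1*25 + -1*2 + 0*-4 + 0*-34 + -1*13 + 1*8 + 0*-34 = 2
  c_2 = 2*16 + -1*25 + 2*2 + 2*-4 + 0*-34 + 0*13 + 0*8 + 0*-34 = 3
  c_3 = -1*16 + 1*25 + -1*2 + -1*-4 + 0*-34 + -1*13 + 1*8 + 0*-34 = 6
  c_4 = 0*16 + 0*25 + 1*2 + 0*-4 + 0*-34 + 0*13 + 0*8 + 0*-34 = 2
  c_5 = -1*16 + 1*25 + 1*2 + -1*-4 + 0*-34 + -1*13 + 0*8 + 0*-34 = 2
  c_6 = 0*16 + 0*25 + 0*2 + 0*-4 + -1*-34 + 0*13 + 0*8 + 1*-34 = 0
  c_7 = 0*16 + 0*25 + 0*2 + 0*-4 + 0*-34 + -2*13 + 0*8 + -1*-34 = 8
  c_8 = -1*16 + 1*25 + -1*2 + 0*-4 + -2*-34 + 0*13 + 0*8 + 2*-34 = 7
Expand coordinatewise in base 3:
  c_1 = 2 = 2·3^0
  c_2 = 3 = 0·3^0 + 1·3^1
  c_3 = 6 = 0·3^0 + 2·3^1
  c_4 = 2 = 2·3^0
  c_5 = 2 = 2·3^0
  c_6 = 0
  c_7 = 8 = 2·3^0 + 2·3^1
  c_8 = 7 = 1·3^0 + 2·3^1
λ_0 = (2, 0, 0, 2, 2, 0, 2, 1)
λ_1 = (0, 1, 2, 0, 0, 0, 2, 2)

((2, 0, 0, 2, 2, 0, 2, 1), (0, 1, 2, 0, 0, 0, 2, 2))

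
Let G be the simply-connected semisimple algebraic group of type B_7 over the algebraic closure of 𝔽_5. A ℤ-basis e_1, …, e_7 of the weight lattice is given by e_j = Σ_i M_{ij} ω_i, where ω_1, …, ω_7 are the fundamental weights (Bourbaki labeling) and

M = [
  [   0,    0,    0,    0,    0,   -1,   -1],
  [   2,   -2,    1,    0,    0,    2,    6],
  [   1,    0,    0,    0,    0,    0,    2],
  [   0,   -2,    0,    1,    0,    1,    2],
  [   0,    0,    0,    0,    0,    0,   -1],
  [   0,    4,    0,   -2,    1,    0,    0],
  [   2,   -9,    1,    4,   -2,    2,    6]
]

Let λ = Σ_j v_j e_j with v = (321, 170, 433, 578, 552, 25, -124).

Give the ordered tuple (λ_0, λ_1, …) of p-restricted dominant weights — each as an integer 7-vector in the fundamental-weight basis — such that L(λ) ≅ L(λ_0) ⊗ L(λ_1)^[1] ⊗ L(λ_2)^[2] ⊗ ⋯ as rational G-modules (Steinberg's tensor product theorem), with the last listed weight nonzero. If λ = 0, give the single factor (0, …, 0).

((4, 1, 3, 0, 4, 1, 4), (4, 3, 4, 3, 4, 0, 1), (3, 1, 2, 0, 4, 3, 2))

ω-coordinates c = M·v, v = (321, 170, 433, 578, 552, 25, -124):
  c_1 = 0*321 + 0*170 + 0*433 + 0*578 + 0*552 + -1*25 + -1*-124 = 99
  c_2 = 2*321 + -2*170 + 1*433 + 0*578 + 0*552 + 2*25 + 6*-124 = 41
  c_3 = 1*321 + 0*170 + 0*433 + 0*578 + 0*552 + 0*25 + 2*-124 = 73
  c_4 = 0*321 + -2*170 + 0*433 + 1*578 + 0*552 + 1*25 + 2*-124 = 15
  c_5 = 0*321 + 0*170 + 0*433 + 0*578 + 0*552 + 0*25 + -1*-124 = 124
  c_6 = 0*321 + 4*170 + 0*433 + -2*578 + 1*552 + 0*25 + 0*-124 = 76
  c_7 = 2*321 + -9*170 + 1*433 + 4*578 + -2*552 + 2*25 + 6*-124 = 59
Expand coordinatewise in base 5:
  c_1 = 99 = 4·5^0 + 4·5^1 + 3·5^2
  c_2 = 41 = 1·5^0 + 3·5^1 + 1·5^2
  c_3 = 73 = 3·5^0 + 4·5^1 + 2·5^2
  c_4 = 15 = 0·5^0 + 3·5^1
  c_5 = 124 = 4·5^0 + 4·5^1 + 4·5^2
  c_6 = 76 = 1·5^0 + 0·5^1 + 3·5^2
  c_7 = 59 = 4·5^0 + 1·5^1 + 2·5^2
p-restricted factor λ_0 = (4, 1, 3, 0, 4, 1, 4)
p-restricted factor λ_1 = (4, 3, 4, 3, 4, 0, 1)
p-restricted factor λ_2 = (3, 1, 2, 0, 4, 3, 2)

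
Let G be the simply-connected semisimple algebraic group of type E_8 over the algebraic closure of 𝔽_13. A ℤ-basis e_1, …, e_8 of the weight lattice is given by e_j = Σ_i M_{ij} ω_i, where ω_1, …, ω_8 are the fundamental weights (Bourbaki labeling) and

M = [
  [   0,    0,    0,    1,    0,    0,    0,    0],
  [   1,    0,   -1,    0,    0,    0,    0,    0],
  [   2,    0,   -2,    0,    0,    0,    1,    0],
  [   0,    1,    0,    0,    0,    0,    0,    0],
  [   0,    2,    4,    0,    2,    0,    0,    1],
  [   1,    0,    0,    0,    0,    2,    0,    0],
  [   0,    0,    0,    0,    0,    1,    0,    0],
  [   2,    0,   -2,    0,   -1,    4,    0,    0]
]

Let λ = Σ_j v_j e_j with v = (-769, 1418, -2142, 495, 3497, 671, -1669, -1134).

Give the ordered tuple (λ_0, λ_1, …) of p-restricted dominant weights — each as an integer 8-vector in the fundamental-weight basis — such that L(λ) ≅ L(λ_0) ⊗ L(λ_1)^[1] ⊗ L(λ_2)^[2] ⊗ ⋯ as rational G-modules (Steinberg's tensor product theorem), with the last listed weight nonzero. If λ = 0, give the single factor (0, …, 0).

((1, 8, 11, 1, 11, 1, 8, 9), (12, 1, 4, 5, 9, 5, 12, 5), (2, 8, 6, 8, 0, 3, 3, 11))

Converting to the ω-basis (c_i = row i of M dotted with v = (-769, 1418, -2142, 495, 3497, 671, -1669, -1134)):
  c_1 = (0)·(-769) + (0)·(1418) + (0)·(-2142) + (1)·(495) + (0)·(3497) + (0)·(671) + (0)·(-1669) + (0)·(-1134) = 495
  c_2 = (1)·(-769) + (0)·(1418) + (-1)·(-2142) + (0)·(495) + (0)·(3497) + (0)·(671) + (0)·(-1669) + (0)·(-1134) = 1373
  c_3 = (2)·(-769) + (0)·(1418) + (-2)·(-2142) + (0)·(495) + (0)·(3497) + (0)·(671) + (1)·(-1669) + (0)·(-1134) = 1077
  c_4 = (0)·(-769) + (1)·(1418) + (0)·(-2142) + (0)·(495) + (0)·(3497) + (0)·(671) + (0)·(-1669) + (0)·(-1134) = 1418
  c_5 = (0)·(-769) + (2)·(1418) + (4)·(-2142) + (0)·(495) + (2)·(3497) + (0)·(671) + (0)·(-1669) + (1)·(-1134) = 128
  c_6 = (1)·(-769) + (0)·(1418) + (0)·(-2142) + (0)·(495) + (0)·(3497) + (2)·(671) + (0)·(-1669) + (0)·(-1134) = 573
  c_7 = (0)·(-769) + (0)·(1418) + (0)·(-2142) + (0)·(495) + (0)·(3497) + (1)·(671) + (0)·(-1669) + (0)·(-1134) = 671
  c_8 = (2)·(-769) + (0)·(1418) + (-2)·(-2142) + (0)·(495) + (-1)·(3497) + (4)·(671) + (0)·(-1669) + (0)·(-1134) = 1933
Expand coordinatewise in base 13:
  c_1 = 495 = 1·13^0 + 12·13^1 + 2·13^2
  c_2 = 1373 = 8·13^0 + 1·13^1 + 8·13^2
  c_3 = 1077 = 11·13^0 + 4·13^1 + 6·13^2
  c_4 = 1418 = 1·13^0 + 5·13^1 + 8·13^2
  c_5 = 128 = 11·13^0 + 9·13^1
  c_6 = 573 = 1·13^0 + 5·13^1 + 3·13^2
  c_7 = 671 = 8·13^0 + 12·13^1 + 3·13^2
  c_8 = 1933 = 9·13^0 + 5·13^1 + 11·13^2
λ_0 = (1, 8, 11, 1, 11, 1, 8, 9)
λ_1 = (12, 1, 4, 5, 9, 5, 12, 5)
λ_2 = (2, 8, 6, 8, 0, 3, 3, 11)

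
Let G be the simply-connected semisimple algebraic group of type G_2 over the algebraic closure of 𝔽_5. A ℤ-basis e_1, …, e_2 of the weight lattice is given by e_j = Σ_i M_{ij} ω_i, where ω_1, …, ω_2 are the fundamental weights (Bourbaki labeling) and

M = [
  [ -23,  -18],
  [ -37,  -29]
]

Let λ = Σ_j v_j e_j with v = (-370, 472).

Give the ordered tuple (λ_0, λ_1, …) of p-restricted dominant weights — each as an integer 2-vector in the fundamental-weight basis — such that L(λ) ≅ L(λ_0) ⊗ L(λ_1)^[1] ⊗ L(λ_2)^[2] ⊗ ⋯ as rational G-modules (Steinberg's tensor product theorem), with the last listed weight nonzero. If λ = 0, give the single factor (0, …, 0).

((4, 2), (2, 0))

Change of basis e → ω: c = M·v where v = (-370, 472):
  c_1 = (-23)·(-370) + (-18)·(472) = 14
  c_2 = (-37)·(-370) + (-29)·(472) = 2
Base-5 expansion of each c_i:
  c_1 = 14 = 4·5^0 + 2·5^1
  c_2 = 2 = 2·5^0
λ_0 = (4, 2)
λ_1 = (2, 0)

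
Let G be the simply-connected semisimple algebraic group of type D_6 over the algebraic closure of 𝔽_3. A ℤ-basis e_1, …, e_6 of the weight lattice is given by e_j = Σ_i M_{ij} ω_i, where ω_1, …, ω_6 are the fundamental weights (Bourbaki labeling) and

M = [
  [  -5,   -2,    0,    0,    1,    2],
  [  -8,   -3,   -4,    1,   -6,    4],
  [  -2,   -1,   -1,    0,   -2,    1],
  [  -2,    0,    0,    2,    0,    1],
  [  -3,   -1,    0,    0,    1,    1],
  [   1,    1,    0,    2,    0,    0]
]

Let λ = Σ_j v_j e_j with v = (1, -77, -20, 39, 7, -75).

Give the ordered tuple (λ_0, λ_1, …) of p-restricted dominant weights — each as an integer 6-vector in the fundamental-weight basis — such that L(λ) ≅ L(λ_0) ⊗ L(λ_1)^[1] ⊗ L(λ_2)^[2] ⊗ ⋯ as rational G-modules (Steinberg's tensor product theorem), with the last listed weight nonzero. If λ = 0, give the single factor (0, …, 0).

((0, 0, 0, 1, 0, 2), (2, 0, 2, 0, 2, 0))

Change of basis e → ω: c = M·v where v = (1, -77, -20, 39, 7, -75):
  c_1 = (-5)·(1) + (-2)·(-77) + (0)·(-20) + (0)·(39) + (1)·(7) + (2)·(-75) = 6
  c_2 = (-8)·(1) + (-3)·(-77) + (-4)·(-20) + (1)·(39) + (-6)·(7) + (4)·(-75) = 0
  c_3 = (-2)·(1) + (-1)·(-77) + (-1)·(-20) + (0)·(39) + (-2)·(7) + (1)·(-75) = 6
  c_4 = (-2)·(1) + (0)·(-77) + (0)·(-20) + (2)·(39) + (0)·(7) + (1)·(-75) = 1
  c_5 = (-3)·(1) + (-1)·(-77) + (0)·(-20) + (0)·(39) + (1)·(7) + (1)·(-75) = 6
  c_6 = (1)·(1) + (1)·(-77) + (0)·(-20) + (2)·(39) + (0)·(7) + (0)·(-75) = 2
Writing each c_i in base p = 3:
  c_1 = 6 = 0·3^0 + 2·3^1
  c_2 = 0
  c_3 = 6 = 0·3^0 + 2·3^1
  c_4 = 1 = 1·3^0
  c_5 = 6 = 0·3^0 + 2·3^1
  c_6 = 2 = 2·3^0
Factor λ_0 = (0, 0, 0, 1, 0, 2)
Factor λ_1 = (2, 0, 2, 0, 2, 0)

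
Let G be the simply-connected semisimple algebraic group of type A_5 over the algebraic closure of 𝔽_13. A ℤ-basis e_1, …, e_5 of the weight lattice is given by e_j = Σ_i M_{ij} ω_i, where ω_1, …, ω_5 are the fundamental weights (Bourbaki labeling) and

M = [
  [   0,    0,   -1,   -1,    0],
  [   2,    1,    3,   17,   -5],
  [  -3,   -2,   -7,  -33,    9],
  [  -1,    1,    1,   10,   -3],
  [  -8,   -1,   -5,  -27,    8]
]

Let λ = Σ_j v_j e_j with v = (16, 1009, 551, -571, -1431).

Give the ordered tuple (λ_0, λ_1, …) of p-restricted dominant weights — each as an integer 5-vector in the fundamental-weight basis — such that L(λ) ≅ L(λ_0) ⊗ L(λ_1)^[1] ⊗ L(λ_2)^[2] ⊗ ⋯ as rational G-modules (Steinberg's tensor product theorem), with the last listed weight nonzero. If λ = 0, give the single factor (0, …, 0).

((7, 12, 2, 10, 12), (1, 10, 3, 9, 5))

ω-coordinates c = M·v, v = (16, 1009, 551, -571, -1431):
  c_1 = 0·16 + 0·1009 + (-1)·(551) + (-1)·(-571) + (0)·(-1431) = 20
  c_2 = 2·16 + 1·1009 + 3·551 + (17)·(-571) + (-5)·(-1431) = 142
  c_3 = (-3)·(16) + (-2)·(1009) + (-7)·(551) + (-33)·(-571) + (9)·(-1431) = 41
  c_4 = (-1)·(16) + 1·1009 + 1·551 + (10)·(-571) + (-3)·(-1431) = 127
  c_5 = (-8)·(16) + (-1)·(1009) + (-5)·(551) + (-27)·(-571) + (8)·(-1431) = 77
Writing each c_i in base p = 13:
  c_1 = 20 = 7·13^0 + 1·13^1
  c_2 = 142 = 12·13^0 + 10·13^1
  c_3 = 41 = 2·13^0 + 3·13^1
  c_4 = 127 = 10·13^0 + 9·13^1
  c_5 = 77 = 12·13^0 + 5·13^1
Factor λ_0 = (7, 12, 2, 10, 12)
Factor λ_1 = (1, 10, 3, 9, 5)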